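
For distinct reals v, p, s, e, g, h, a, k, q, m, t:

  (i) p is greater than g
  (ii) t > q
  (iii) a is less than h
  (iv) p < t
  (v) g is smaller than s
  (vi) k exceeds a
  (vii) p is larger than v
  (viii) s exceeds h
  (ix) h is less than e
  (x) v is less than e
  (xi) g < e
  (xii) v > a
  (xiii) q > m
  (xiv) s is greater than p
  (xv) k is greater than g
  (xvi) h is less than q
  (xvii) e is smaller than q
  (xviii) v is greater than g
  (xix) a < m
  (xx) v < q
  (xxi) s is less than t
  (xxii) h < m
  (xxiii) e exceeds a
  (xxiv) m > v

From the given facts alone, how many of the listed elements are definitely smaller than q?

6

From q the given relations immediately reach h, v, e, m.
From those, a, g — 6 in total.
Nothing else is reachable below q; 6 in all.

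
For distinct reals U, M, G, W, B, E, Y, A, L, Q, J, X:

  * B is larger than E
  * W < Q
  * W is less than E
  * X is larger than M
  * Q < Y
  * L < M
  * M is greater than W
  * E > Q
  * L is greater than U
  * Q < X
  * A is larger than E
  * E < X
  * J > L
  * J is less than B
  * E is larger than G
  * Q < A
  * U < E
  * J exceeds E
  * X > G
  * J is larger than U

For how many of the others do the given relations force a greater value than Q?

The elements the relations force above Q are E, X, J, A, B, Y — no chain reaches any other.
That is 6.

6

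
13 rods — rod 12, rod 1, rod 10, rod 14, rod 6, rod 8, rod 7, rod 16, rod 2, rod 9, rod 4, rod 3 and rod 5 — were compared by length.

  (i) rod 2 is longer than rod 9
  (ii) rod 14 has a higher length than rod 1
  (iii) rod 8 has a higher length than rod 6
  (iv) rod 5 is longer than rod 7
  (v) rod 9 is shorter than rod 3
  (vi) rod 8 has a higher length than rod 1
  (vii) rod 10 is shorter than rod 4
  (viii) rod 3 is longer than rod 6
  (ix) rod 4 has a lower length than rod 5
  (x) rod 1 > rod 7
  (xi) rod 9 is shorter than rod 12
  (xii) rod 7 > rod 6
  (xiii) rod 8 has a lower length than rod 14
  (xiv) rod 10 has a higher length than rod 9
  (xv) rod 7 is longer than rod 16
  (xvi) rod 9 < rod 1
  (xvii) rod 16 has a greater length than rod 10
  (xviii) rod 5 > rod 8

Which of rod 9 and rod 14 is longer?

Chaining the given relations: rod 9 < rod 10 < rod 16 < rod 7 < rod 1 < rod 8 < rod 14.
So rod 9 < rod 14; rod 14 is the longer of the two.

rod 14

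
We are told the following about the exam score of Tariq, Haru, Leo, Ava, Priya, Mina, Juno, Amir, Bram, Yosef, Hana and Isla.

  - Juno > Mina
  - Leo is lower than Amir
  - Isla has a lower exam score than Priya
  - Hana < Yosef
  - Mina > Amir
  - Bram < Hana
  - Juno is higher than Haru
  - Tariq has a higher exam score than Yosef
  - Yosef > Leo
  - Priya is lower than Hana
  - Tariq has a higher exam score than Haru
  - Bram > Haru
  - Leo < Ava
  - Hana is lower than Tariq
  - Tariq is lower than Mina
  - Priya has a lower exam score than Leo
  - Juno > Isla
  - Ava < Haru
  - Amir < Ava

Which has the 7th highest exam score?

Haru

Chaining the given pairs: Isla < Priya < Leo < Amir < Ava < Haru < Bram < Hana < Yosef < Tariq < Mina < Juno.
Counting 7 from the largest end gives Haru.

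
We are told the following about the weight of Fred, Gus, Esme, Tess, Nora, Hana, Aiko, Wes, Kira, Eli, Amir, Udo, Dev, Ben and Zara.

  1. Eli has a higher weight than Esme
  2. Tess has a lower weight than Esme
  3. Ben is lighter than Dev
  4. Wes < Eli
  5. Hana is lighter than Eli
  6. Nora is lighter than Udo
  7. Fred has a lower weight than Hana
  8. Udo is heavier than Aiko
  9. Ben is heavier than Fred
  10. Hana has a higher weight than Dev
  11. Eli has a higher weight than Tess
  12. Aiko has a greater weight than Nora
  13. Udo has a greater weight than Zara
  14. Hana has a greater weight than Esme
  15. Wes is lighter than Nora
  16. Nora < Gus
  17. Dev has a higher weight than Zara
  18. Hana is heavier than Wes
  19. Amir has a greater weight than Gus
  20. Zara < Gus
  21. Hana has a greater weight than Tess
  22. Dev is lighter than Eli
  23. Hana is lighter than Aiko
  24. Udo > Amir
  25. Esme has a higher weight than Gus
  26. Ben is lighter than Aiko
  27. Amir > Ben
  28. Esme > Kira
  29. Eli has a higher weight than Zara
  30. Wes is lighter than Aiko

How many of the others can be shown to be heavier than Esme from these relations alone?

4

The elements the relations force above Esme are Hana, Aiko, Eli, Udo — no chain reaches any other.
That is 4.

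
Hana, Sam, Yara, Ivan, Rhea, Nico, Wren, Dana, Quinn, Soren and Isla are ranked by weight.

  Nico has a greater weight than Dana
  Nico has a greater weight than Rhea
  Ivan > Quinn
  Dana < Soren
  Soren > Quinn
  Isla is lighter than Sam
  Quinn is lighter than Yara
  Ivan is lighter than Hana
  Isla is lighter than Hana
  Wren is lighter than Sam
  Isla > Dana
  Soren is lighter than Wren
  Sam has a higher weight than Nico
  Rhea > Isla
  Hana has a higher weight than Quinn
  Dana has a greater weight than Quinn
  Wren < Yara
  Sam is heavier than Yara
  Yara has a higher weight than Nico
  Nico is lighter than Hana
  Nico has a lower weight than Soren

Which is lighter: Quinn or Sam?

Quinn < Dana and Dana < Isla give Quinn < Isla.
Then Isla < Rhea extends the chain to Rhea.
With Rhea < Nico: Quinn < Dana < Isla < Rhea < Nico.
Then Nico < Soren extends the chain to Soren.
Then Soren < Wren extends the chain to Wren.
With Wren < Yara: Quinn < Dana < Isla < Rhea < Nico < Soren < Wren < Yara.
Then Yara < Sam extends the chain to Sam.
So Quinn < Sam; Quinn is the lighter of the two.

Quinn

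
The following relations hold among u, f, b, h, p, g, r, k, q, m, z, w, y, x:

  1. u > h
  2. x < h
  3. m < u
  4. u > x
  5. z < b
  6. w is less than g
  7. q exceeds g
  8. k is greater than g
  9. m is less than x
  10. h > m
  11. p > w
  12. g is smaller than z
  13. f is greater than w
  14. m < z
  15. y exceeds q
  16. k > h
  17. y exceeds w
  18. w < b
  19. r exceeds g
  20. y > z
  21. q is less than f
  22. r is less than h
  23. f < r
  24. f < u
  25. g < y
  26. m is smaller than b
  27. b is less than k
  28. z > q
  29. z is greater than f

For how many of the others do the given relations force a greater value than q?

From q the given relations immediately reach f, z, y.
From those, r, b, u — 6 in total.
From those, h, k — 8 in total.
No other element is forced above q by the given relations, so the count is 8.

8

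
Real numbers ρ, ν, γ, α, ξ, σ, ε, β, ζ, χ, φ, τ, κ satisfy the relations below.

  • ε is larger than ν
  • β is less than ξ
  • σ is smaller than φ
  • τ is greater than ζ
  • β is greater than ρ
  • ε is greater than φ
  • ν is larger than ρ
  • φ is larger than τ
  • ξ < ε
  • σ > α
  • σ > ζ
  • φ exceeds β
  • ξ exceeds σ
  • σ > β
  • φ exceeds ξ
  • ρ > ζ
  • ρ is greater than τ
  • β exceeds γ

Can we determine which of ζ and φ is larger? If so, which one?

φ

ζ < τ < ρ < β < σ < ξ < φ, by transitivity through τ, ρ, β, σ, ξ.
So φ is larger.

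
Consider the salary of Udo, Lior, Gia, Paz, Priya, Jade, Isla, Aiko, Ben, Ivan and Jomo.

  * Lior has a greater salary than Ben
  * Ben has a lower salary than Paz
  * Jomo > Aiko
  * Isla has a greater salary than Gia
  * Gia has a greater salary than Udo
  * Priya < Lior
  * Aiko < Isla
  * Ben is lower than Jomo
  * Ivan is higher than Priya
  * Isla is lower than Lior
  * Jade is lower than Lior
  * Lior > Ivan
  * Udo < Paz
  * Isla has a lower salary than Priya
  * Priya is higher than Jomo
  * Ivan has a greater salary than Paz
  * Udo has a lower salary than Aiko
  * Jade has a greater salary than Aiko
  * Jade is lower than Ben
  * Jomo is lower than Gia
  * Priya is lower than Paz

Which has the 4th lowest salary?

Ben

Piecing the relations together gives one ordering: Udo < Aiko < Jade < Ben < Jomo < Gia < Isla < Priya < Paz < Ivan < Lior.
Counting 4 from the smallest end gives Ben.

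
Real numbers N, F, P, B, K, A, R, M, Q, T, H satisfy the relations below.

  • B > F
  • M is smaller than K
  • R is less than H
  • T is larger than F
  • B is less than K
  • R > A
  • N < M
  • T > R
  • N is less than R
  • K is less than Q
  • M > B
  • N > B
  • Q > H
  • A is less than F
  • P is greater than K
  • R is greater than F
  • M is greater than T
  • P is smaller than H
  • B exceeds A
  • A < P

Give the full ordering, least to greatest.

A < F < B < N < R < T < M < K < P < H < Q

Each adjacent pair is fixed by a given relation: A < F; F < B; B < N; N < R; R < T; T < M; M < K; K < P; P < H; H < Q. Chaining them end to end gives the full order.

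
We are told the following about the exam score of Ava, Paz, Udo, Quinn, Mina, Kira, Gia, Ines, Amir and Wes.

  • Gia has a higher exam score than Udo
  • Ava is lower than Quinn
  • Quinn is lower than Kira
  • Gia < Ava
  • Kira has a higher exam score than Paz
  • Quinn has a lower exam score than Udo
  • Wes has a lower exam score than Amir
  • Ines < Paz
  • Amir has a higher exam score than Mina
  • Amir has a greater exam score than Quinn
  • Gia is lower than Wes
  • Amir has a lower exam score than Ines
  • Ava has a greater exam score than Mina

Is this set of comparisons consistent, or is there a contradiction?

inconsistent

Chaining the given relations yields Ava < Quinn < Udo < Gia, so Ava < Gia. But one relation states Gia < Ava. These cannot both hold.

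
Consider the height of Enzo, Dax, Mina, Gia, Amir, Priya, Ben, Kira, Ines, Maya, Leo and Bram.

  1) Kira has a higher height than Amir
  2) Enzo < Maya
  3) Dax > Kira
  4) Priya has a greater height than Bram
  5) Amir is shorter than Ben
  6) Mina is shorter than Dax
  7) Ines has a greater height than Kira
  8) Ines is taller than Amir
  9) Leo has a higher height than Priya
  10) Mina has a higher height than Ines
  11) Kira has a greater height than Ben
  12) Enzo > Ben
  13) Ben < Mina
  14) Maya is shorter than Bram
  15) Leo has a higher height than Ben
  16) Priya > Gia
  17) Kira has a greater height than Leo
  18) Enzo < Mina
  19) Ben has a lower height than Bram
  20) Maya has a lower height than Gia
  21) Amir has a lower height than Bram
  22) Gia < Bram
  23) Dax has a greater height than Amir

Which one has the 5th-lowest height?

Gia

The consecutive relations fix a unique order: Amir < Ben < Enzo < Maya < Gia < Bram < Priya < Leo < Kira < Ines < Mina < Dax.
The 5th smallest is Gia.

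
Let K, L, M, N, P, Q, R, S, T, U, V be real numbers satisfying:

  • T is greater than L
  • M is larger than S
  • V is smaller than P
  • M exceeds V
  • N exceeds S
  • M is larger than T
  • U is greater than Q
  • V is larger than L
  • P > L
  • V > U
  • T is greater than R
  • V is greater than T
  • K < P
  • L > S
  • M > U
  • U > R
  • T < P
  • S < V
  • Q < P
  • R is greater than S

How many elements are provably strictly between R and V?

2

The relations place R below V. An element lies strictly between them when it is forced above R and also forced below V.
Above R: {U, T, P, M}. Below V: {S, Q, L, U, T}.
Intersection: {U, T} — 2.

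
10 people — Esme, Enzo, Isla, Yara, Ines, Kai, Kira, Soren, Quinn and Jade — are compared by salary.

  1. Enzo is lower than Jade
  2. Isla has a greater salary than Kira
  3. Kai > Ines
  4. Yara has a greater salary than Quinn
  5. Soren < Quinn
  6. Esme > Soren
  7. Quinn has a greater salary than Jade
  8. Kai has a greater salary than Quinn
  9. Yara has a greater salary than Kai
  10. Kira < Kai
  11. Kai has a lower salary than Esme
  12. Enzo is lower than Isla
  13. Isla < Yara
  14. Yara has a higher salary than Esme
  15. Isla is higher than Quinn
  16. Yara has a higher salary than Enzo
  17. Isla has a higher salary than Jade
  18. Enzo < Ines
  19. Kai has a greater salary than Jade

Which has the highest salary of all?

Yara

Soren is not greatest since Soren < Esme; Enzo is not greatest since Enzo < Yara; Jade is not greatest since Jade < Quinn; Kira is not greatest since Kira < Isla; Quinn is not greatest since Quinn < Yara; Ines is not greatest since Ines < Kai; Kai is not greatest since Kai < Esme; Isla is not greatest since Isla < Yara; Esme is not greatest since Esme < Yara.
Only Yara has nothing above it, so Yara is the highest salary.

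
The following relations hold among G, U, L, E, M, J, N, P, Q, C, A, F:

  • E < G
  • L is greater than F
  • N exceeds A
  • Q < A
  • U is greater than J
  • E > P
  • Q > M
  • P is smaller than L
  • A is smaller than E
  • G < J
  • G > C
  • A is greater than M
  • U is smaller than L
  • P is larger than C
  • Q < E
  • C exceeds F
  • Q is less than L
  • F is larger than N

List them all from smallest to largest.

Each adjacent pair is fixed by a given relation: M < Q; Q < A; A < N; N < F; F < C; C < P; P < E; E < G; G < J; J < U; U < L. Chaining them end to end gives the full order.

M < Q < A < N < F < C < P < E < G < J < U < L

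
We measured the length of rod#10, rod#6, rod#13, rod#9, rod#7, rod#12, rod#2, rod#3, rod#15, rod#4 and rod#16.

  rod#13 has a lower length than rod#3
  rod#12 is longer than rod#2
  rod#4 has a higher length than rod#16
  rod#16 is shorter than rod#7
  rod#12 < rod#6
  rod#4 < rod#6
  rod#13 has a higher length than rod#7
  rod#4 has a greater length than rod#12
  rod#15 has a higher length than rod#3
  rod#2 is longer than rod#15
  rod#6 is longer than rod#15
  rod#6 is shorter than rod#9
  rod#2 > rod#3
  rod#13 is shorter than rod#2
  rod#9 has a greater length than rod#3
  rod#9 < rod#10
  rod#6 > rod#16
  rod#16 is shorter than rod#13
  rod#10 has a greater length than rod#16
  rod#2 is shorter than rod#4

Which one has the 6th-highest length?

rod#2

Piecing the relations together gives one ordering: rod#16 < rod#7 < rod#13 < rod#3 < rod#15 < rod#2 < rod#12 < rod#4 < rod#6 < rod#9 < rod#10.
The 6th largest is rod#2.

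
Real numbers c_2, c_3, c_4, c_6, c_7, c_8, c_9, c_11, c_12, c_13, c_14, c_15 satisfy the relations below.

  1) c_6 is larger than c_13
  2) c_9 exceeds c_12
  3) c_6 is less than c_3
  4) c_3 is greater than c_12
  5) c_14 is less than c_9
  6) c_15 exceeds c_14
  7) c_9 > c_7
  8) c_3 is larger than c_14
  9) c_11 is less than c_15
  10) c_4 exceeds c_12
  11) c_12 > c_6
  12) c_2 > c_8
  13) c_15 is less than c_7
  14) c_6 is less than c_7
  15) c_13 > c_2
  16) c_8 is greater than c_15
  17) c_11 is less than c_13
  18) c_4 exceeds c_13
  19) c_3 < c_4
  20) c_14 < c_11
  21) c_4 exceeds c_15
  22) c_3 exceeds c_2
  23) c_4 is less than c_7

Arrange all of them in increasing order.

c_14 < c_11 < c_15 < c_8 < c_2 < c_13 < c_6 < c_12 < c_3 < c_4 < c_7 < c_9

Each adjacent pair is fixed by a given relation: c_14 < c_11; c_11 < c_15; c_15 < c_8; c_8 < c_2; c_2 < c_13; c_13 < c_6; c_6 < c_12; c_12 < c_3; c_3 < c_4; c_4 < c_7; c_7 < c_9. Chaining them end to end gives the full order.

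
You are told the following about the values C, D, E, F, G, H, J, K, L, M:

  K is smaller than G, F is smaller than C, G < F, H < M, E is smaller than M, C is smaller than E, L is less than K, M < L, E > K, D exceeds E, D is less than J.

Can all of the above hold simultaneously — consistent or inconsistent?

inconsistent

We have E < M stated directly, yet also M < L < K < G < F < C < E by chaining the others — so M < E. Contradiction.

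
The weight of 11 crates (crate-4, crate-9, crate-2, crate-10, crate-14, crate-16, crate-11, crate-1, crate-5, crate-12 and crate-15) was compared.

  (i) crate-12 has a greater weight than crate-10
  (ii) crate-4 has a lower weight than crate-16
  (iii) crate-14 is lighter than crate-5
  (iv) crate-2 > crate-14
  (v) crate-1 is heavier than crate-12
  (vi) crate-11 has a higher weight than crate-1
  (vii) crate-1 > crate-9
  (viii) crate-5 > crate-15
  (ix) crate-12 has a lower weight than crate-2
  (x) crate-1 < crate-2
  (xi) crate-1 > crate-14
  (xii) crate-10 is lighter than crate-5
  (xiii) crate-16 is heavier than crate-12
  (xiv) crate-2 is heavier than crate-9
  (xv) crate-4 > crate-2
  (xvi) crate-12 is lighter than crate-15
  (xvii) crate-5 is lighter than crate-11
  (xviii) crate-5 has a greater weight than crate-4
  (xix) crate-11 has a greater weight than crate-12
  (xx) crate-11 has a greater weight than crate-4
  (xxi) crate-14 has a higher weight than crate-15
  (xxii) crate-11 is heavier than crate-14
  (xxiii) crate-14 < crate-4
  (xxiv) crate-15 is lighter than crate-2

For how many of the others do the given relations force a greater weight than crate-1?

5

From crate-1 the given relations immediately reach crate-2, crate-11.
From those, crate-4 — 3 in total.
From those, crate-5, crate-16 — 5 in total.
No other element is forced above crate-1 by the given relations, so the count is 5.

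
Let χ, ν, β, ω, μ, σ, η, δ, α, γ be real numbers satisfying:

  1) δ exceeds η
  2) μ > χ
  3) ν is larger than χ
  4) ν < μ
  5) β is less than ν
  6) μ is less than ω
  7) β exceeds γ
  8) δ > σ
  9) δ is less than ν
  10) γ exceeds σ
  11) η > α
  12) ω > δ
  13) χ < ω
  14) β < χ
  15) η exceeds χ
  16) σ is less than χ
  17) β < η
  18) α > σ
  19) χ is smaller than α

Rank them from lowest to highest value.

The consecutive links are each given: σ < γ; γ < β; β < χ; χ < α; α < η; η < δ; δ < ν; ν < μ; μ < ω.

σ < γ < β < χ < α < η < δ < ν < μ < ω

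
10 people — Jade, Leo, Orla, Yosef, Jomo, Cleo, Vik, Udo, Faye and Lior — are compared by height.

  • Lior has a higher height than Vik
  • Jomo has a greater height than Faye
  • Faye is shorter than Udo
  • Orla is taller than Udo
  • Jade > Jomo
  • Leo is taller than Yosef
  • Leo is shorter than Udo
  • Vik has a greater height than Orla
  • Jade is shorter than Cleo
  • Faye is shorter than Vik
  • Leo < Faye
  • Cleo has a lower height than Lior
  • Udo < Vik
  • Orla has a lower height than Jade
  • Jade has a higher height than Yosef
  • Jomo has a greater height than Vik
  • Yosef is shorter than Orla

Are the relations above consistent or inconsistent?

The single ordering Yosef < Leo < Faye < Udo < Orla < Vik < Jomo < Jade < Cleo < Lior satisfies every listed relation, so no contradiction arises.

consistent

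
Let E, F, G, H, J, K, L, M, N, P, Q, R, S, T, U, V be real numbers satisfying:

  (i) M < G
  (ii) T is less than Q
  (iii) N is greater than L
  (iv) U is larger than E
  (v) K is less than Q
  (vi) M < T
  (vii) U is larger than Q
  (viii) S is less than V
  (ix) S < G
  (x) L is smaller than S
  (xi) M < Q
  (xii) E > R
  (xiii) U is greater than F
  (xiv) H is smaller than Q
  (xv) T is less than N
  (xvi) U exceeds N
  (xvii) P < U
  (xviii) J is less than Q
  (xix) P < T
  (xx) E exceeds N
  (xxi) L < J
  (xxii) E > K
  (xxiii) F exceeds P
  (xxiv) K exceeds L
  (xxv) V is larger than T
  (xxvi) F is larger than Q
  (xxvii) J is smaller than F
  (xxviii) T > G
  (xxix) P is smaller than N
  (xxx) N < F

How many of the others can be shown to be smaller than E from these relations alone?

9

Directly below E: R, K, N.
One step further: L, P, T (6 so far).
One step further: M, G (8 so far).
One step further: S (9 so far).
Nothing else is reachable below E; 9 in all.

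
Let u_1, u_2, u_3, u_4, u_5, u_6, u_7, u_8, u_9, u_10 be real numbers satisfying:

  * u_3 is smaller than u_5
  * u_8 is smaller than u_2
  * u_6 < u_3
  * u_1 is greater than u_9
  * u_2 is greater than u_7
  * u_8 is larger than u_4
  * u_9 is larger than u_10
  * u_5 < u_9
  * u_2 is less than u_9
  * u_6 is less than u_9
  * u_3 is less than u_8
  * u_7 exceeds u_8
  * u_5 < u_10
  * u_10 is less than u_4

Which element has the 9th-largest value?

The consecutive relations fix a unique order: u_6 < u_3 < u_5 < u_10 < u_4 < u_8 < u_7 < u_2 < u_9 < u_1.
Counting 9 from the largest end gives u_3.

u_3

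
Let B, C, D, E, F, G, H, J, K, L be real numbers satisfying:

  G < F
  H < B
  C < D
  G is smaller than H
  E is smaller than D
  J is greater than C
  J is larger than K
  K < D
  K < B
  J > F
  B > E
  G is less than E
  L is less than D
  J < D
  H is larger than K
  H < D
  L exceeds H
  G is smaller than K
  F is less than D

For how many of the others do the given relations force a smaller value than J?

Directly below J: K, F, C.
One step further: G (4 so far).
No other element is forced below J by the given relations, so the count is 4.

4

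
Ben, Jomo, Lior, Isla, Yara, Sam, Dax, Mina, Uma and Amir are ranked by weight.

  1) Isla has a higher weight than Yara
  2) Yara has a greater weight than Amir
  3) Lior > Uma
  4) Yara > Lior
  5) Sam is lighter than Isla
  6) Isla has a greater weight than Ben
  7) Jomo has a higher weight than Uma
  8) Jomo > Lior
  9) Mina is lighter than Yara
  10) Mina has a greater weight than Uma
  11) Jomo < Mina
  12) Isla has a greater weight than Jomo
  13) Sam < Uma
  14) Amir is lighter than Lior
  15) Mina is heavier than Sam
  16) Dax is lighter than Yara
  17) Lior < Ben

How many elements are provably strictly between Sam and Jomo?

2

Chaining upward from Sam reaches: Uma, Lior, Ben, Mina, Yara, Isla.
Chaining downward from Jomo reaches: Amir, Uma, Lior.
Strictly between Sam and Jomo are those in both lists: Uma, Lior — 2 elements.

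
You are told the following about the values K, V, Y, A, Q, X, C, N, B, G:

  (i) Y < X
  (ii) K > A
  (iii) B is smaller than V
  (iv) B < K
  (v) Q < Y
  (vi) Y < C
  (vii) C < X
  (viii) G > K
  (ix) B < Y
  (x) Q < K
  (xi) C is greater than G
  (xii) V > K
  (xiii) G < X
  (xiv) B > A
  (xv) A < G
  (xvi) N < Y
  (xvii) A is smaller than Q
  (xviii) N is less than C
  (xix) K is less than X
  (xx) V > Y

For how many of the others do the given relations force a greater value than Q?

6

From Q the given relations immediately reach K, Y.
From those, G, V, C, X — 6 in total.
No other element is forced above Q by the given relations, so the count is 6.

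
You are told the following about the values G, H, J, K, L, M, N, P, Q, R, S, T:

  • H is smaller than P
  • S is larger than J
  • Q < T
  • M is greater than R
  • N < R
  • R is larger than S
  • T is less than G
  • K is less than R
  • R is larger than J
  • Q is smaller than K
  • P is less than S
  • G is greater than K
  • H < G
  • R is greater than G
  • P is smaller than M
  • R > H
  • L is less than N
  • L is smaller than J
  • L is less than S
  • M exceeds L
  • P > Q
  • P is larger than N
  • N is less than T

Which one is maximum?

Q is not greatest since Q < K; L is not greatest since L < J; H is not greatest since H < R; J is not greatest since J < S; N is not greatest since N < P; K is not greatest since K < R; P is not greatest since P < M; S is not greatest since S < R; T is not greatest since T < G; G is not greatest since G < R; R is not greatest since R < M.
Only M has nothing above it, so M is the maximum.

M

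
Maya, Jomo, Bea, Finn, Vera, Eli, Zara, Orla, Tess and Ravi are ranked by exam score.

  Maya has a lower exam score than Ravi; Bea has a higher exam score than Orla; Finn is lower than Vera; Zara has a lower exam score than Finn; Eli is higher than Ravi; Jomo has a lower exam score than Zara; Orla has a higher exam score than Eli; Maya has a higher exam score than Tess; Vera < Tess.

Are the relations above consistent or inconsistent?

The single ordering Jomo < Zara < Finn < Vera < Tess < Maya < Ravi < Eli < Orla < Bea satisfies every listed relation, so no contradiction arises.

consistent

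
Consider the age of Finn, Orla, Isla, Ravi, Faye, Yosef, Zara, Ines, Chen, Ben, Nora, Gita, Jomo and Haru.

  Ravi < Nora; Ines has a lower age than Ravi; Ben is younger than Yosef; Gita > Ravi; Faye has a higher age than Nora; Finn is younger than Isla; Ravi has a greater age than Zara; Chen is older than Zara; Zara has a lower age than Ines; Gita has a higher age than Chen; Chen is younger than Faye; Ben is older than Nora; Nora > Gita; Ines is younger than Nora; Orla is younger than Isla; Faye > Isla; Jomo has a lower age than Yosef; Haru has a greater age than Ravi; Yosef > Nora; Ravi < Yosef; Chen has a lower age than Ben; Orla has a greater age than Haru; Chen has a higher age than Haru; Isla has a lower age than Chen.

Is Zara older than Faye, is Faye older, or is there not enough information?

Faye

Zara < Ines < Ravi < Haru < Orla < Isla < Chen < Gita < Nora < Faye, by transitivity through Ines, Ravi, Haru, Orla, Isla, Chen, Gita, Nora.
So Faye is older.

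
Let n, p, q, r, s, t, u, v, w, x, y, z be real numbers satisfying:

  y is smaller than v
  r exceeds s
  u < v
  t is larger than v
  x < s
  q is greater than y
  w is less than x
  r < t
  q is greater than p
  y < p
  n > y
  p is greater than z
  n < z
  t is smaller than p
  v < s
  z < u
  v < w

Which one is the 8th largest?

The consecutive relations fix a unique order: y < n < z < u < v < w < x < s < r < t < p < q.
Counting 8 from the largest end gives v.

v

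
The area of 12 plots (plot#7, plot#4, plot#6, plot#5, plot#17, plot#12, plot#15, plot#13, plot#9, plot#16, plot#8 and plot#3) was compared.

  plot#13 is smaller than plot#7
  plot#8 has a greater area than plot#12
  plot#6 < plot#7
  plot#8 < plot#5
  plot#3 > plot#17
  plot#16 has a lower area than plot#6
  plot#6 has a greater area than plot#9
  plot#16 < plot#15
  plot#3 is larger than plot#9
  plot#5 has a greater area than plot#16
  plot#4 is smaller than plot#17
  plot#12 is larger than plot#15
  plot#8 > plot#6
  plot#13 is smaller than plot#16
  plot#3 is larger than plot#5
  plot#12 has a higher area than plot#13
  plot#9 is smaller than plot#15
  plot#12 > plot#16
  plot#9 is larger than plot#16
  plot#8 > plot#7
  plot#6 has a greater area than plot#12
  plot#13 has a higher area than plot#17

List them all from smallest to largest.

plot#4 < plot#17 < plot#13 < plot#16 < plot#9 < plot#15 < plot#12 < plot#6 < plot#7 < plot#8 < plot#5 < plot#3

Nothing is placed below plot#4, so it is least; from there plot#4 < plot#17; plot#17 < plot#13; plot#13 < plot#16; plot#16 < plot#9; plot#9 < plot#15; plot#15 < plot#12; plot#12 < plot#6; plot#6 < plot#7; plot#7 < plot#8; plot#8 < plot#5; plot#5 < plot#3, each given directly.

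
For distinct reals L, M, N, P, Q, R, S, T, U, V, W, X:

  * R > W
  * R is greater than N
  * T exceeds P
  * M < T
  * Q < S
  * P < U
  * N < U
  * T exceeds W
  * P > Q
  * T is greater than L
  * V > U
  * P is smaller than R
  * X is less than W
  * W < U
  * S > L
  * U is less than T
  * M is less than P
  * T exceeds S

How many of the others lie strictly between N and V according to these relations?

The relations place N below V. An element lies strictly between them when it is forced above N and also forced below V.
Above N: {U, T, R}. Below V: {X, W, M, Q, P, U}.
Intersection: {U} — 1.

1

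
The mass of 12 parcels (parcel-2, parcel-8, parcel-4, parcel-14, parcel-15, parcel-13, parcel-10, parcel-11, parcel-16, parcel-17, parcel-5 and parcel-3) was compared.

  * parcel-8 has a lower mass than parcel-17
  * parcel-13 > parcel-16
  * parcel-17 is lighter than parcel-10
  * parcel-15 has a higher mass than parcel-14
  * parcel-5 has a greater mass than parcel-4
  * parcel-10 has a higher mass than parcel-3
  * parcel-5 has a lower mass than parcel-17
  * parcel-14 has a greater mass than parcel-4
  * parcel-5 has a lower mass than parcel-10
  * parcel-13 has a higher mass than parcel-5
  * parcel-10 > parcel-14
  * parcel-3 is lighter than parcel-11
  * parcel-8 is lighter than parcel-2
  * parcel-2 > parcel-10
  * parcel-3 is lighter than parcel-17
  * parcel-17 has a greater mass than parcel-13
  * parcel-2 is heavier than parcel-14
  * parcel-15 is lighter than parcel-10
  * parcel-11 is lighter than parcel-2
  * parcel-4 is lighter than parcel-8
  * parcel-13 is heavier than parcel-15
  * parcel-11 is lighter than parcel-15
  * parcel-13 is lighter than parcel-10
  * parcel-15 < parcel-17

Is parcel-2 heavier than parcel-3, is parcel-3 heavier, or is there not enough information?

parcel-2

parcel-3 < parcel-11 < parcel-15 < parcel-13 < parcel-17 < parcel-10 < parcel-2, by transitivity through parcel-11, parcel-15, parcel-13, parcel-17, parcel-10.
So parcel-2 is heavier.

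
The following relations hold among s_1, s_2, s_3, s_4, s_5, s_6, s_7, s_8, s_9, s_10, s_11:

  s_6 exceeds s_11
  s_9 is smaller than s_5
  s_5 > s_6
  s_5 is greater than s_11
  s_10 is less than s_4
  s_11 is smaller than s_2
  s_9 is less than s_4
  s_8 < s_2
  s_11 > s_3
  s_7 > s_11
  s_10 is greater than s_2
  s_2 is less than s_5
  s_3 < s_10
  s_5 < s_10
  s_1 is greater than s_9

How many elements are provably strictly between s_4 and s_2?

Chaining upward from s_2 reaches: s_5, s_10.
Chaining downward from s_4 reaches: s_9, s_3, s_8, s_11, s_6, s_5, s_10.
Strictly between s_2 and s_4 are those in both lists: s_5, s_10 — 2 elements.

2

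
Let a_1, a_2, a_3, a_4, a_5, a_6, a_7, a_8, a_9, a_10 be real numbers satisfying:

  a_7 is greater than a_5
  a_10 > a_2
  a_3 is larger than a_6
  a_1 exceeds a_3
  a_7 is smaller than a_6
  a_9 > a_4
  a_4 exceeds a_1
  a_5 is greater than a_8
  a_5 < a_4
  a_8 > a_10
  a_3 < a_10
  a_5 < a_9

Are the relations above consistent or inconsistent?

inconsistent

We have a_3 < a_10 stated directly, yet also a_10 < a_8 < a_5 < a_7 < a_6 < a_3 by chaining the others — so a_10 < a_3. Contradiction.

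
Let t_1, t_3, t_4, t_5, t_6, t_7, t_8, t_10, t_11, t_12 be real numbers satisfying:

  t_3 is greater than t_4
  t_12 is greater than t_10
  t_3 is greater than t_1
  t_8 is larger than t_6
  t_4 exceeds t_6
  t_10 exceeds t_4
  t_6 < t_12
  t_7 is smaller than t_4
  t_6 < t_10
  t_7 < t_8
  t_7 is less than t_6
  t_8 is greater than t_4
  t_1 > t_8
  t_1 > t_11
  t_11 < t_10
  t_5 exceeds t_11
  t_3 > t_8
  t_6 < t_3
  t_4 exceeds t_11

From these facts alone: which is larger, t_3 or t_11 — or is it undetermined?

t_11 < t_4 and t_4 < t_8 give t_11 < t_8.
With t_8 < t_1: t_11 < t_4 < t_8 < t_1.
Then t_1 < t_3 extends the chain to t_3.
So t_3 is larger.

t_3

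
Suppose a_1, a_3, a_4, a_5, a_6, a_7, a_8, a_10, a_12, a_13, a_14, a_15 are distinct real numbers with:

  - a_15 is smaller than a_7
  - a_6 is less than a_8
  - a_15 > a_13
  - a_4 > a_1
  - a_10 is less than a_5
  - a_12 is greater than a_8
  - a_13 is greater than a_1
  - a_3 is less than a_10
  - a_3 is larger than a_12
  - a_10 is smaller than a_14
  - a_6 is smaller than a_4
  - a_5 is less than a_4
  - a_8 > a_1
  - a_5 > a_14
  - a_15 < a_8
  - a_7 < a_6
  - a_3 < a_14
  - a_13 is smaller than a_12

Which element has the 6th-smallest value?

Piecing the relations together gives one ordering: a_1 < a_13 < a_15 < a_7 < a_6 < a_8 < a_12 < a_3 < a_10 < a_14 < a_5 < a_4.
Counting 6 from the smallest end gives a_8.

a_8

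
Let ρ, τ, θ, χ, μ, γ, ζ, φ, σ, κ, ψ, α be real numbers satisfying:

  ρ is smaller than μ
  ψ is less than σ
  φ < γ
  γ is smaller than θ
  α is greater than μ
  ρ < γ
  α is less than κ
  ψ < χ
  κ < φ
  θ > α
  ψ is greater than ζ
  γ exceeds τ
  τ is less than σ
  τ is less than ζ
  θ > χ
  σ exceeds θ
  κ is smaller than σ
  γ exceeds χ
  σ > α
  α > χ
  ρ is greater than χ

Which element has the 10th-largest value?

Piecing the relations together gives one ordering: τ < ζ < ψ < χ < ρ < μ < α < κ < φ < γ < θ < σ.
The 10th largest is ψ.

ψ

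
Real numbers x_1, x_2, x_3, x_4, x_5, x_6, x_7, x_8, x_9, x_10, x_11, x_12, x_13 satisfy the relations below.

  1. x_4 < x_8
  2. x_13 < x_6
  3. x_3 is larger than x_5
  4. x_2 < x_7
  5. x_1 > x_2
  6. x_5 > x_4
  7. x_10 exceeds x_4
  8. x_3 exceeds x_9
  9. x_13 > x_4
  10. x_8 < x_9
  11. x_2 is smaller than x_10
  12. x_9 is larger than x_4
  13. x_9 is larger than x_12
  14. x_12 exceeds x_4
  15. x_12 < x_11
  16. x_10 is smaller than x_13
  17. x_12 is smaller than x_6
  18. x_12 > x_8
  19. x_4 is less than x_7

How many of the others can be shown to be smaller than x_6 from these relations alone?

Directly below x_6: x_12, x_13.
One step further: x_4, x_10, x_8 (5 so far).
One step further: x_2 (6 so far).
No other element is forced below x_6 by the given relations, so the count is 6.

6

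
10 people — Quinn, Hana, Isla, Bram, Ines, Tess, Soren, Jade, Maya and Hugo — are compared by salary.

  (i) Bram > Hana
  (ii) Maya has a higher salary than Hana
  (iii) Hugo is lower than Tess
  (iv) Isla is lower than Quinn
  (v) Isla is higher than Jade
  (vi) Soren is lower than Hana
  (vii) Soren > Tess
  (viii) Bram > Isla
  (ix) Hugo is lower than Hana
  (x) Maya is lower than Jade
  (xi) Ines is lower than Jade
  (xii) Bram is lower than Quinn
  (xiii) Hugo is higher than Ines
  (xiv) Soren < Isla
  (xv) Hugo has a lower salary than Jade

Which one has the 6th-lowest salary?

Maya

Chaining the given pairs: Ines < Hugo < Tess < Soren < Hana < Maya < Jade < Isla < Bram < Quinn.
The 6th smallest is Maya.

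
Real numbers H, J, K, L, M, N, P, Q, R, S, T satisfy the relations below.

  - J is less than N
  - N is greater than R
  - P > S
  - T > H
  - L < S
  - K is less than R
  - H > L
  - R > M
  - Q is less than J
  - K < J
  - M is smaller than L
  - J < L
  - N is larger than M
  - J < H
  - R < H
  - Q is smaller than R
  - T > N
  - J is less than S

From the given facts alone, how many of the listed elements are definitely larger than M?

7

Directly above M: R, L, N.
One step further: H, S, T (6 so far).
One step further: P (7 so far).
No other element is forced above M by the given relations, so the count is 7.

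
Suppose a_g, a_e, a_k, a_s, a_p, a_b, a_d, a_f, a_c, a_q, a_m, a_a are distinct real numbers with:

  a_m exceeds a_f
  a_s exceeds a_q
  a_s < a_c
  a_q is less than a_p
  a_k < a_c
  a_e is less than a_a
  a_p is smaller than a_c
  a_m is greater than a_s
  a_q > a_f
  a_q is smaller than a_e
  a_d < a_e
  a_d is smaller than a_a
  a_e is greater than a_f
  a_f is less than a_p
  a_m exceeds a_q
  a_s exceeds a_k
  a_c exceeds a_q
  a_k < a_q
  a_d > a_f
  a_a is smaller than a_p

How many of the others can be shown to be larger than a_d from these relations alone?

4

The elements the relations force above a_d are a_e, a_a, a_p, a_c — no chain reaches any other.
That is 4.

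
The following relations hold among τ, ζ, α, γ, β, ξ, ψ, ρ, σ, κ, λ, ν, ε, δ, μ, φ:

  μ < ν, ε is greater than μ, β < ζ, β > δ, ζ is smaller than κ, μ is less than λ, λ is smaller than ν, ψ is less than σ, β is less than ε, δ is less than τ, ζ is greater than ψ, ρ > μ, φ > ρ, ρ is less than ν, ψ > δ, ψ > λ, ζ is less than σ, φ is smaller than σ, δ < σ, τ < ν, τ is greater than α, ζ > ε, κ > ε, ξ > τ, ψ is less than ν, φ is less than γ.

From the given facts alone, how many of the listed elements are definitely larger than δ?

The elements the relations force above δ are β, ε, τ, ψ, ζ, ν, κ, σ, ξ — no chain reaches any other.
That is 9.

9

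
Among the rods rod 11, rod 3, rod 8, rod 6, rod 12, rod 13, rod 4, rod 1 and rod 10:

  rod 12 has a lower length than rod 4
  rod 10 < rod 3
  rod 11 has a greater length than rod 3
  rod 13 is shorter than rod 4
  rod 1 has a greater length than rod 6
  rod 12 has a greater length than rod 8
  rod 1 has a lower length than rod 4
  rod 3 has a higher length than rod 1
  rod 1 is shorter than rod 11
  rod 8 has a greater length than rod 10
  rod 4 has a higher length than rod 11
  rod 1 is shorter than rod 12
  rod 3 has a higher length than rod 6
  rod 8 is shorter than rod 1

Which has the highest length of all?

rod 4

Chaining downward from rod 4: directly below it, rod 13, rod 1, rod 11, rod 12; then rod 8, rod 6, rod 3; then rod 10.
That covers every other element, and nothing is given above rod 4, so rod 4 is the highest length.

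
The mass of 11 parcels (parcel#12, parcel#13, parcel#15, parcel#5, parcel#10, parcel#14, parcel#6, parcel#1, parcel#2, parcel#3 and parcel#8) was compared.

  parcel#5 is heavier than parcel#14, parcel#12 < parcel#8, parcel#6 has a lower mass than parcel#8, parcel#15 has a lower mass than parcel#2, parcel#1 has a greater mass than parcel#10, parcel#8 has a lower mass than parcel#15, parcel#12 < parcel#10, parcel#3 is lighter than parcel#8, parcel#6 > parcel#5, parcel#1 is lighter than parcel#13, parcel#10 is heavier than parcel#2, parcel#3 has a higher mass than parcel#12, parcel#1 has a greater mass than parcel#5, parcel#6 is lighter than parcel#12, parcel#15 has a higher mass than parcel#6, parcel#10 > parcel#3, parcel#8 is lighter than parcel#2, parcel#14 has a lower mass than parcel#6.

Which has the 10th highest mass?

Chaining the given pairs: parcel#14 < parcel#5 < parcel#6 < parcel#12 < parcel#3 < parcel#8 < parcel#15 < parcel#2 < parcel#10 < parcel#1 < parcel#13.
Counting 10 from the largest end gives parcel#5.

parcel#5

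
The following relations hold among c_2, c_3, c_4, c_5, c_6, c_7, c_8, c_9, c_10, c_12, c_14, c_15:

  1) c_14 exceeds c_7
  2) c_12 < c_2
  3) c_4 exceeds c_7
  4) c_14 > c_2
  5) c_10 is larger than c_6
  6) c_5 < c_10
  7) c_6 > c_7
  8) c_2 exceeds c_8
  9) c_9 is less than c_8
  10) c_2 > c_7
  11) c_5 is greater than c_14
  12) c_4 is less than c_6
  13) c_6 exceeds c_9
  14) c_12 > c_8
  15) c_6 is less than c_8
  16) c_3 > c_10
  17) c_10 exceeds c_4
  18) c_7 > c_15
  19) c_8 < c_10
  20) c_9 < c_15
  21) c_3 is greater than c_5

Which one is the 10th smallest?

c_5

Chaining the given pairs: c_9 < c_15 < c_7 < c_4 < c_6 < c_8 < c_12 < c_2 < c_14 < c_5 < c_10 < c_3.
The 10th smallest is c_5.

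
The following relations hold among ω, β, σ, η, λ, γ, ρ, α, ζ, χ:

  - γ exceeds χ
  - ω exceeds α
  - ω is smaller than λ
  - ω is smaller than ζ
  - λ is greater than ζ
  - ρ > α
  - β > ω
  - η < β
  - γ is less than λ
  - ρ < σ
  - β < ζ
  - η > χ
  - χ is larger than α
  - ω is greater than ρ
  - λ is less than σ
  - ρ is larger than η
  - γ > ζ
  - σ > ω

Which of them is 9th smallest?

λ

Chaining the given pairs: α < χ < η < ρ < ω < β < ζ < γ < λ < σ.
The 9th smallest is λ.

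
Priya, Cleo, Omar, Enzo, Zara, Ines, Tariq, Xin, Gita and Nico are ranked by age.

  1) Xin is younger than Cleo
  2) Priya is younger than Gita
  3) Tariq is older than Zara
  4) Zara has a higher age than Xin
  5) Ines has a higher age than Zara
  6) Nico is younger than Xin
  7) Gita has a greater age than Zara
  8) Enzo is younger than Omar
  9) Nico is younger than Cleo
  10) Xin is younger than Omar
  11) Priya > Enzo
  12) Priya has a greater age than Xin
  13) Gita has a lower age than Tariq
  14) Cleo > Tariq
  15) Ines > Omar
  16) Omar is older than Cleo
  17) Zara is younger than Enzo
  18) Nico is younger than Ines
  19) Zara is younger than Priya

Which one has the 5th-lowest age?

Chaining the given pairs: Nico < Xin < Zara < Enzo < Priya < Gita < Tariq < Cleo < Omar < Ines.
Counting 5 from the smallest end gives Priya.

Priya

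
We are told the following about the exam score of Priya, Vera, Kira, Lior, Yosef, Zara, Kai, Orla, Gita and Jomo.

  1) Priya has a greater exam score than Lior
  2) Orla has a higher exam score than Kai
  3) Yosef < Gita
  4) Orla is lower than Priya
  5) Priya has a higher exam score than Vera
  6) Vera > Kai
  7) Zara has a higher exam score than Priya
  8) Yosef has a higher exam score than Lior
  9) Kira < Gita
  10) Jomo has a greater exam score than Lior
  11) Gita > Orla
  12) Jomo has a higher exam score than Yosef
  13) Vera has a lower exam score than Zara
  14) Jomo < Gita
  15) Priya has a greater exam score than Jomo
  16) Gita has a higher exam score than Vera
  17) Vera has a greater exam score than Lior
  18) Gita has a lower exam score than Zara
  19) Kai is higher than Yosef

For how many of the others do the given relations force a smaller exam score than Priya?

6

The elements the relations force below Priya are Lior, Yosef, Kai, Orla, Jomo, Vera — no chain reaches any other.
That is 6.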